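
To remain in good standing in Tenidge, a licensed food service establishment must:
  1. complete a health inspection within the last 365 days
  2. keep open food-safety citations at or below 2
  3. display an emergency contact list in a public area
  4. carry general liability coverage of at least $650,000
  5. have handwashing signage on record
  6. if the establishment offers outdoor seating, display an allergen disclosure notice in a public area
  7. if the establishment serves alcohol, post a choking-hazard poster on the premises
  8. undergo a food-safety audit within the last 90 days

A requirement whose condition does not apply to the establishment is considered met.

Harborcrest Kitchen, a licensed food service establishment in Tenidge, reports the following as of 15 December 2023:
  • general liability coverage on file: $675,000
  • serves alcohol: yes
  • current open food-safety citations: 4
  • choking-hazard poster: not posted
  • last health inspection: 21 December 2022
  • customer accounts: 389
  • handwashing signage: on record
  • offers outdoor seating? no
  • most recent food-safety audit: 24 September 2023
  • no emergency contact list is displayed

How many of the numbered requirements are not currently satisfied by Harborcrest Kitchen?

3

1. health inspection 359 days ago vs limit 365 → met
2. open food-safety citations 4 > 2 → not met
3. emergency contact list absent → not met
4. general liability coverage $675,000 ≥ $650,000 → met
5. handwashing signage present → met
6. condition 'offers outdoor seating' does not hold → requirement n/a → met
7. condition 'serves alcohol' holds; choking-hazard poster absent → not met
8. food-safety audit 82 days ago vs limit 90 → met
Not met: 3 of 8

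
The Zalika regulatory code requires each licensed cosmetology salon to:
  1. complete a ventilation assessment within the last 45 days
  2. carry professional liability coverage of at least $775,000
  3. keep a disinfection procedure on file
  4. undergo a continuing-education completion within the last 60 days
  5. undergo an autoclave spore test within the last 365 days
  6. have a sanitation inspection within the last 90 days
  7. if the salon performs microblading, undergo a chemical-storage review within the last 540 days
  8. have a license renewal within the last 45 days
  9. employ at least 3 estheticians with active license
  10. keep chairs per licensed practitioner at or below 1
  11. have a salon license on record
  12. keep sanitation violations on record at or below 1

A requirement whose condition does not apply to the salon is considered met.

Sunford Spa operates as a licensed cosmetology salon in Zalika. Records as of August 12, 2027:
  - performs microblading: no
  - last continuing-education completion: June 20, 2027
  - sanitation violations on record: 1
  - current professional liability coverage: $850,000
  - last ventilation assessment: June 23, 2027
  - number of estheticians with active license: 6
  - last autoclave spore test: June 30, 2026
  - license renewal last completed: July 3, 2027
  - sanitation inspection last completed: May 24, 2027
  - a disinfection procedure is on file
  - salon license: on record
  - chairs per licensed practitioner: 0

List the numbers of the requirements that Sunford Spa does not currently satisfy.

1. ventilation assessment 50 days ago vs limit 45 → not met
2. professional liability coverage $850,000 ≥ $775,000 → met
3. disinfection procedure present → met
4. continuing-education completion 53 days ago vs limit 60 → met
5. autoclave spore test 408 days ago vs limit 365 → not met
6. sanitation inspection 80 days ago vs limit 90 → met
7. condition 'performs microblading' does not hold → requirement n/a → met
8. license renewal 40 days ago vs limit 45 → met
9. estheticians with active license 6 ≥ 3 → met
10. chairs per licensed practitioner 0 ≤ 1 → met
11. salon license present → met
12. sanitation violations on record 1 ≤ 1 → met
Not met: 1, 5

1, 5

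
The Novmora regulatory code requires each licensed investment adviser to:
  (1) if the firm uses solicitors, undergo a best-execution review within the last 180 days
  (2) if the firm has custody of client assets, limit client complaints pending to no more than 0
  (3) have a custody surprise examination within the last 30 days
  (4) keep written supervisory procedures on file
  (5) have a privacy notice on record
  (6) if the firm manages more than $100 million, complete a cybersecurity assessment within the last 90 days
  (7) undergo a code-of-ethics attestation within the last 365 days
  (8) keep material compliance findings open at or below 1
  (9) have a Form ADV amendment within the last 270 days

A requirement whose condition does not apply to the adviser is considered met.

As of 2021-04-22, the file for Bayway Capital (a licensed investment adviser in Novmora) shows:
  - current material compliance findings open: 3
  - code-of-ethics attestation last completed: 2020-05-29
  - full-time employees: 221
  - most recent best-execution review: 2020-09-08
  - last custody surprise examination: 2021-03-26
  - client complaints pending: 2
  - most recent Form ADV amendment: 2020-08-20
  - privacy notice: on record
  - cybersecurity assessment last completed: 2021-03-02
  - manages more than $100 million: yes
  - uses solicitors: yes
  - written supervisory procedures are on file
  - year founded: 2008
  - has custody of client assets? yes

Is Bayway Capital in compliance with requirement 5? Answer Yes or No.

5. privacy notice present → met

Yes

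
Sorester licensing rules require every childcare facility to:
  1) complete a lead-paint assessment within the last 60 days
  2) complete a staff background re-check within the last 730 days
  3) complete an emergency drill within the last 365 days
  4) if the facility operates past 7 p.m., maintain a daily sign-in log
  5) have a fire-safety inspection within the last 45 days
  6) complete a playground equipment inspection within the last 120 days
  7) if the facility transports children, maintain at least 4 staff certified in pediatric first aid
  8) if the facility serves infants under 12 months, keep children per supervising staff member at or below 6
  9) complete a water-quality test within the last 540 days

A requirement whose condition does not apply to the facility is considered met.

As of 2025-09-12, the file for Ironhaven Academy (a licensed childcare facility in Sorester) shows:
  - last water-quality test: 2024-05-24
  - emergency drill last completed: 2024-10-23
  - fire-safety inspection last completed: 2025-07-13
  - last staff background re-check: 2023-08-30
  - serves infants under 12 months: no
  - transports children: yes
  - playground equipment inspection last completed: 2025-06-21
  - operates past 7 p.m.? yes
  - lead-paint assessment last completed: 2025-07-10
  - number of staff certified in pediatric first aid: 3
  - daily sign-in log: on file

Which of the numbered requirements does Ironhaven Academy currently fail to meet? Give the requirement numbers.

1. lead-paint assessment 64 days ago vs limit 60 → not met
2. staff background re-check 744 days ago vs limit 730 → not met
3. emergency drill 324 days ago vs limit 365 → met
4. condition 'operates past 7 p.m.' holds; daily sign-in log present → met
5. fire-safety inspection 61 days ago vs limit 45 → not met
6. playground equipment inspection 83 days ago vs limit 120 → met
7. condition 'transports children' holds; staff certified in pediatric first aid 3 < 4 → not met
8. condition 'serves infants under 12 months' does not hold → requirement n/a → met
9. water-quality test 476 days ago vs limit 540 → met
Not met: 1, 2, 5, 7

1, 2, 5, 7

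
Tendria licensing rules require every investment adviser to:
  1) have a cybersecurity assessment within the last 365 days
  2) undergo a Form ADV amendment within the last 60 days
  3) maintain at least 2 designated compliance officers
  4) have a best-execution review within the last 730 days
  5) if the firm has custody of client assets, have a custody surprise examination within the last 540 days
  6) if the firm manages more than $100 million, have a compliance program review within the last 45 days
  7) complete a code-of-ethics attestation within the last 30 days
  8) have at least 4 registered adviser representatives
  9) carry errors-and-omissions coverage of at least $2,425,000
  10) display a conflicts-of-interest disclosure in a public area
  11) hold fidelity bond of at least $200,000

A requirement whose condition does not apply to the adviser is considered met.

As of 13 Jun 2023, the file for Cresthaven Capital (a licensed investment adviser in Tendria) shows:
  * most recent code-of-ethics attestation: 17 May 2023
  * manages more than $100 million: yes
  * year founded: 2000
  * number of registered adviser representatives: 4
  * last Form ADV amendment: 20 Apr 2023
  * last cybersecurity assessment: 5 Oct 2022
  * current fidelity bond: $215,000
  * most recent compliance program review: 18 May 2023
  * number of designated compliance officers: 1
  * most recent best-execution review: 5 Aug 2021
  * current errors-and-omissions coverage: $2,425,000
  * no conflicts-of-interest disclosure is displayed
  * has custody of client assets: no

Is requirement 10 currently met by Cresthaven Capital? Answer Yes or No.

No

10. conflicts-of-interest disclosure absent → not met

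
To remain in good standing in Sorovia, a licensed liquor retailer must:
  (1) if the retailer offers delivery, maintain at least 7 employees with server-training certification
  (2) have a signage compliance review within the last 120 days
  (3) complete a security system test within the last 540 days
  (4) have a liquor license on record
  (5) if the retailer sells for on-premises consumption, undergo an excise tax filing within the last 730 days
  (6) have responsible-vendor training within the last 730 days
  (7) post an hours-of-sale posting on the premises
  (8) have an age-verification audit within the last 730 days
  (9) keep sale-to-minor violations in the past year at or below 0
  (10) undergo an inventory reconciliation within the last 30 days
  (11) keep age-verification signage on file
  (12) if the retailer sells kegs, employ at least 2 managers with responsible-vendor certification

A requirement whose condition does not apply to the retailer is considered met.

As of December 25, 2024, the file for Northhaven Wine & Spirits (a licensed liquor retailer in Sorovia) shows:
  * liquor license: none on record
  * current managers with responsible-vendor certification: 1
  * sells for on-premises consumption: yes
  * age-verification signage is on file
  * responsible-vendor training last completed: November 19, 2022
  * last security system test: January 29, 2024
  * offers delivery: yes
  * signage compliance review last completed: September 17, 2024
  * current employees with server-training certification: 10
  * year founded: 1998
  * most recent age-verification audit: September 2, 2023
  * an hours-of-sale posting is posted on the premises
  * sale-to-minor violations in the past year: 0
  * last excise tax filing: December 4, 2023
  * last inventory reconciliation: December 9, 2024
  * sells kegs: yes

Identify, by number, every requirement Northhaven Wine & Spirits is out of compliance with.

4, 6, 12

1. condition 'offers delivery' holds; employees with server-training certification 10 ≥ 7 → met
2. signage compliance review 99 days ago vs limit 120 → met
3. security system test 331 days ago vs limit 540 → met
4. liquor license absent → not met
5. condition 'sells for on-premises consumption' holds; excise tax filing 387 days ago vs limit 730 → met
6. responsible-vendor training 767 days ago vs limit 730 → not met
7. hours-of-sale posting present → met
8. age-verification audit 480 days ago vs limit 730 → met
9. sale-to-minor violations in the past year 0 ≤ 0 → met
10. inventory reconciliation 16 days ago vs limit 30 → met
11. age-verification signage present → met
12. condition 'sells kegs' holds; managers with responsible-vendor certification 1 < 2 → not met
Not met: 4, 6, 12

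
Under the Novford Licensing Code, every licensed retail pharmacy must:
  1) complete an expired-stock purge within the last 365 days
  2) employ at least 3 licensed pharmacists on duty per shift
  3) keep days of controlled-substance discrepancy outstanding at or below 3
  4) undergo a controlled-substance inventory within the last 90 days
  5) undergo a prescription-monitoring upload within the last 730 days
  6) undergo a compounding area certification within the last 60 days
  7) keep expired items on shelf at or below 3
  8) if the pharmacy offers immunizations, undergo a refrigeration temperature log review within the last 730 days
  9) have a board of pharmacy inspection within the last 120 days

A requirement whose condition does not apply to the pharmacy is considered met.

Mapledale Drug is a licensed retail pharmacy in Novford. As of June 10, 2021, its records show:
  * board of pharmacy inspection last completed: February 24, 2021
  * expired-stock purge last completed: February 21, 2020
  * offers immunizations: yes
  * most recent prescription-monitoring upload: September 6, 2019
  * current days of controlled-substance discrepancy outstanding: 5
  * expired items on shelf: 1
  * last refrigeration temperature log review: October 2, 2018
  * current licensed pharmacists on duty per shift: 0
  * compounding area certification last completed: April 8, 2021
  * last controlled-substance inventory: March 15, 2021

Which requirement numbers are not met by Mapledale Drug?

1, 2, 3, 6, 8

1. expired-stock purge 475 days ago vs limit 365 → not met
2. licensed pharmacists on duty per shift 0 < 3 → not met
3. days of controlled-substance discrepancy outstanding 5 > 3 → not met
4. controlled-substance inventory 87 days ago vs limit 90 → met
5. prescription-monitoring upload 643 days ago vs limit 730 → met
6. compounding area certification 63 days ago vs limit 60 → not met
7. expired items on shelf 1 ≤ 3 → met
8. condition 'offers immunizations' holds; refrigeration temperature log review 982 days ago vs limit 730 → not met
9. board of pharmacy inspection 106 days ago vs limit 120 → met
Not met: 1, 2, 3, 6, 8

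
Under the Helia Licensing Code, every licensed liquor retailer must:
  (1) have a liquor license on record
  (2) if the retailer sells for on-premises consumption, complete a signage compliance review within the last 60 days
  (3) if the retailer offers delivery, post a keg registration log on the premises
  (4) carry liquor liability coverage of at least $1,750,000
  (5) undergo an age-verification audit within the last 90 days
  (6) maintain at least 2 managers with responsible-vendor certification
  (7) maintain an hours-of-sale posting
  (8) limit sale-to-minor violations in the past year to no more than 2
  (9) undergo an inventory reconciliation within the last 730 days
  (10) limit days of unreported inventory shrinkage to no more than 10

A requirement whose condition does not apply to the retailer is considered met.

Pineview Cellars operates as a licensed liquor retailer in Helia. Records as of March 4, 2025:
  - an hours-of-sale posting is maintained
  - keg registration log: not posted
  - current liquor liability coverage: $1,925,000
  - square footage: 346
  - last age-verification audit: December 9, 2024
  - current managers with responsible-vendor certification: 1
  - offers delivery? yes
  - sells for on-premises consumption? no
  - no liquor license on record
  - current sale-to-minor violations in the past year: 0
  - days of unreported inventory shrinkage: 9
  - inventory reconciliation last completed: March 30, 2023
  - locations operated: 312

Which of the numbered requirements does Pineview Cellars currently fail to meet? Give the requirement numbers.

1, 3, 6

1. liquor license absent → not met
2. condition 'sells for on-premises consumption' does not hold → requirement n/a → met
3. condition 'offers delivery' holds; keg registration log absent → not met
4. liquor liability coverage $1,925,000 ≥ $1,750,000 → met
5. age-verification audit 85 days ago vs limit 90 → met
6. managers with responsible-vendor certification 1 < 2 → not met
7. hours-of-sale posting present → met
8. sale-to-minor violations in the past year 0 ≤ 2 → met
9. inventory reconciliation 705 days ago vs limit 730 → met
10. days of unreported inventory shrinkage 9 ≤ 10 → met
Not met: 1, 3, 6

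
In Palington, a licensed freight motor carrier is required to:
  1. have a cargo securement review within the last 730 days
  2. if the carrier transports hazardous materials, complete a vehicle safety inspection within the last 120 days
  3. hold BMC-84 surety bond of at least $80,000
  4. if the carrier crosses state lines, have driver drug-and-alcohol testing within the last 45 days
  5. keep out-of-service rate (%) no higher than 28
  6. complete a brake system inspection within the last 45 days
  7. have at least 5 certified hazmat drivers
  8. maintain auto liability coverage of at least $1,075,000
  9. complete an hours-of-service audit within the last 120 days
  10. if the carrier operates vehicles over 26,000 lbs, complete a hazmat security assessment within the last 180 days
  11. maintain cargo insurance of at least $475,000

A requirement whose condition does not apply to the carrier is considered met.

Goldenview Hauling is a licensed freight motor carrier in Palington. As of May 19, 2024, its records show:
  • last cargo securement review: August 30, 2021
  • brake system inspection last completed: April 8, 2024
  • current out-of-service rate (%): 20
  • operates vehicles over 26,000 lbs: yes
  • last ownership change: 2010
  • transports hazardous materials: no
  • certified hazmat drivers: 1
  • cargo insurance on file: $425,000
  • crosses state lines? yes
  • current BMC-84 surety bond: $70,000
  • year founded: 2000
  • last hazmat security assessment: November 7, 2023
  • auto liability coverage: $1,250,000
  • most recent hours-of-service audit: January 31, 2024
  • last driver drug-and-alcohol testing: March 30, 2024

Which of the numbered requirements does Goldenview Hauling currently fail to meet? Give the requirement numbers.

1, 3, 4, 7, 10, 11

1. cargo securement review 993 days ago vs limit 730 → not met
2. condition 'transports hazardous materials' does not hold → requirement n/a → met
3. BMC-84 surety bond $70,000 < $80,000 → not met
4. condition 'crosses state lines' holds; driver drug-and-alcohol testing 50 days ago vs limit 45 → not met
5. out-of-service rate (%) 20 ≤ 28 → met
6. brake system inspection 41 days ago vs limit 45 → met
7. certified hazmat drivers 1 < 5 → not met
8. auto liability coverage $1,250,000 ≥ $1,075,000 → met
9. hours-of-service audit 109 days ago vs limit 120 → met
10. condition 'operates vehicles over 26,000 lbs' holds; hazmat security assessment 194 days ago vs limit 180 → not met
11. cargo insurance $425,000 < $475,000 → not met
Not met: 1, 3, 4, 7, 10, 11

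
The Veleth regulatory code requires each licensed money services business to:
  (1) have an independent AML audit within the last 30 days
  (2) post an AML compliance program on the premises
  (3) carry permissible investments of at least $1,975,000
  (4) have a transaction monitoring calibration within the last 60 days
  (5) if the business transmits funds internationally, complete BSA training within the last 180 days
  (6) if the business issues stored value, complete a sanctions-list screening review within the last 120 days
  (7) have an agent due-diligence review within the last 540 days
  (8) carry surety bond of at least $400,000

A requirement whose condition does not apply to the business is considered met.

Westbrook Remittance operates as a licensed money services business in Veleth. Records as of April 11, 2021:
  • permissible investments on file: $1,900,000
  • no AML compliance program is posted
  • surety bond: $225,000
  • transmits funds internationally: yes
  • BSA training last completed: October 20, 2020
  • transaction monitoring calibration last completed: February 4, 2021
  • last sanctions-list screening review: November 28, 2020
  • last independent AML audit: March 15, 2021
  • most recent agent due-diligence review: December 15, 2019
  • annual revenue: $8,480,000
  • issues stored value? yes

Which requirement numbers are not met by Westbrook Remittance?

2, 3, 4, 6, 8

1. independent AML audit 27 days ago vs limit 30 → met
2. AML compliance program absent → not met
3. permissible investments $1,900,000 < $1,975,000 → not met
4. transaction monitoring calibration 66 days ago vs limit 60 → not met
5. condition 'transmits funds internationally' holds; BSA training 173 days ago vs limit 180 → met
6. condition 'issues stored value' holds; sanctions-list screening review 134 days ago vs limit 120 → not met
7. agent due-diligence review 483 days ago vs limit 540 → met
8. surety bond $225,000 < $400,000 → not met
Not met: 2, 3, 4, 6, 8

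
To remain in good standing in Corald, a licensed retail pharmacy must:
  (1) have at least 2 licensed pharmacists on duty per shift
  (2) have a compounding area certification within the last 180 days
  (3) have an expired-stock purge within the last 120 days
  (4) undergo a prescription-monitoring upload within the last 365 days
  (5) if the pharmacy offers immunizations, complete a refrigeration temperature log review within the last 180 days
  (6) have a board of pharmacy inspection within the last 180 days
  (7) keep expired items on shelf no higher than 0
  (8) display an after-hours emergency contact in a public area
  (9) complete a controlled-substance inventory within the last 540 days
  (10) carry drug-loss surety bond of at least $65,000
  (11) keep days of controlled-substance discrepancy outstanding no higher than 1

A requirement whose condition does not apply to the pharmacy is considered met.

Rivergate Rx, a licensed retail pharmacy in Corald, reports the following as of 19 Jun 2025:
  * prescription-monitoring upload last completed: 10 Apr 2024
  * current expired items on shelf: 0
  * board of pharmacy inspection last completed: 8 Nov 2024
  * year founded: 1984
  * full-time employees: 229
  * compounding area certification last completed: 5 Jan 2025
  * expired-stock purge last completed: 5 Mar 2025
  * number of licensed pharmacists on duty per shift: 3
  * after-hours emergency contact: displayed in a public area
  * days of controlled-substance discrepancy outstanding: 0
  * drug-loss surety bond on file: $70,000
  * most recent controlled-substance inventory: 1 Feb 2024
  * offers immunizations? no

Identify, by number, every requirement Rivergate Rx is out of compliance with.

1. licensed pharmacists on duty per shift 3 ≥ 2 → met
2. compounding area certification 165 days ago vs limit 180 → met
3. expired-stock purge 106 days ago vs limit 120 → met
4. prescription-monitoring upload 435 days ago vs limit 365 → not met
5. condition 'offers immunizations' does not hold → requirement n/a → met
6. board of pharmacy inspection 223 days ago vs limit 180 → not met
7. expired items on shelf 0 ≤ 0 → met
8. after-hours emergency contact present → met
9. controlled-substance inventory 504 days ago vs limit 540 → met
10. drug-loss surety bond $70,000 ≥ $65,000 → met
11. days of controlled-substance discrepancy outstanding 0 ≤ 1 → met
Not met: 4, 6

4, 6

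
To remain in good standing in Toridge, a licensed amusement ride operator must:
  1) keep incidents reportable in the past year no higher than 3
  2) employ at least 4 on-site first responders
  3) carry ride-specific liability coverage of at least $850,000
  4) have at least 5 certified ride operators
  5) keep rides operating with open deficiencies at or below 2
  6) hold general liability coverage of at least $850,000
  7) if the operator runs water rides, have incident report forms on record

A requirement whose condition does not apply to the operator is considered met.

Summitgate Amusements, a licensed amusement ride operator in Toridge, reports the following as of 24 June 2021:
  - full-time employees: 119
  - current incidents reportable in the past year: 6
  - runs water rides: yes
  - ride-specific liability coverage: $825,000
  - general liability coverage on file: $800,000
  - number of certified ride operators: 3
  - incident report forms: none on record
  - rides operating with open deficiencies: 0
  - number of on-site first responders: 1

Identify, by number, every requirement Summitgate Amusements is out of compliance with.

1, 2, 3, 4, 6, 7

1. incidents reportable in the past year 6 > 3 → not met
2. on-site first responders 1 < 4 → not met
3. ride-specific liability coverage $825,000 < $850,000 → not met
4. certified ride operators 3 < 5 → not met
5. rides operating with open deficiencies 0 ≤ 2 → met
6. general liability coverage $800,000 < $850,000 → not met
7. condition 'runs water rides' holds; incident report forms absent → not met
Not met: 1, 2, 3, 4, 6, 7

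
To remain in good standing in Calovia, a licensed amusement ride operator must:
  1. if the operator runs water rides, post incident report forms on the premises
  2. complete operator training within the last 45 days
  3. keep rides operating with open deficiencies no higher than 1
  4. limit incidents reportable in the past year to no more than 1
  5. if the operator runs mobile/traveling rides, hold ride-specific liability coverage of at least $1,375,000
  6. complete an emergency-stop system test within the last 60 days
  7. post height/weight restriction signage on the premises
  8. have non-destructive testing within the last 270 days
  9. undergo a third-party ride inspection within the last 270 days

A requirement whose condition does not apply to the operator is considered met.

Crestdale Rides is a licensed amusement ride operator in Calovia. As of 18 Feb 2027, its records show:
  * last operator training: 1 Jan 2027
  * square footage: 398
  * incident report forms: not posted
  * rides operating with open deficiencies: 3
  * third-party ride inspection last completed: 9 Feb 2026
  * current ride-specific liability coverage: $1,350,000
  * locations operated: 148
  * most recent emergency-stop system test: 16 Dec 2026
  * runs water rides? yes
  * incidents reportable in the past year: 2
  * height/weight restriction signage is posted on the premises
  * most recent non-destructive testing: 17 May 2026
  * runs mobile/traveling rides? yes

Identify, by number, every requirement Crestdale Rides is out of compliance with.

1. condition 'runs water rides' holds; incident report forms absent → not met
2. operator training 48 days ago vs limit 45 → not met
3. rides operating with open deficiencies 3 > 1 → not met
4. incidents reportable in the past year 2 > 1 → not met
5. condition 'runs mobile/traveling rides' holds; ride-specific liability coverage $1,350,000 < $1,375,000 → not met
6. emergency-stop system test 64 days ago vs limit 60 → not met
7. height/weight restriction signage present → met
8. non-destructive testing 277 days ago vs limit 270 → not met
9. third-party ride inspection 374 days ago vs limit 270 → not met
Not met: 1, 2, 3, 4, 5, 6, 8, 9

1, 2, 3, 4, 5, 6, 8, 9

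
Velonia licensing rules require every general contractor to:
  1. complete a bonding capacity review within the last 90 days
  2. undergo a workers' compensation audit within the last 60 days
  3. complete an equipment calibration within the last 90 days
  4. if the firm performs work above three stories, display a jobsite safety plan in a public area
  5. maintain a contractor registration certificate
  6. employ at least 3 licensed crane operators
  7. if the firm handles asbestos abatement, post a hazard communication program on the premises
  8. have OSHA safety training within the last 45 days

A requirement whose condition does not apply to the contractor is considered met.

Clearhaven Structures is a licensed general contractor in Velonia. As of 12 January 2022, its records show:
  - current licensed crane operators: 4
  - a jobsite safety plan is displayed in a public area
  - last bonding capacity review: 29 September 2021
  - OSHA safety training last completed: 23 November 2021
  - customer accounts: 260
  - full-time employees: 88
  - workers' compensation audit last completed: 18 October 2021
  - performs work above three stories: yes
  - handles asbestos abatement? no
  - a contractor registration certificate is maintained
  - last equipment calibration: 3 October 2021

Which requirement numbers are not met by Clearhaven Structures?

1. bonding capacity review 105 days ago vs limit 90 → not met
2. workers' compensation audit 86 days ago vs limit 60 → not met
3. equipment calibration 101 days ago vs limit 90 → not met
4. condition 'performs work above three stories' holds; jobsite safety plan present → met
5. contractor registration certificate present → met
6. licensed crane operators 4 ≥ 3 → met
7. condition 'handles asbestos abatement' does not hold → requirement n/a → met
8. OSHA safety training 50 days ago vs limit 45 → not met
Not met: 1, 2, 3, 8

1, 2, 3, 8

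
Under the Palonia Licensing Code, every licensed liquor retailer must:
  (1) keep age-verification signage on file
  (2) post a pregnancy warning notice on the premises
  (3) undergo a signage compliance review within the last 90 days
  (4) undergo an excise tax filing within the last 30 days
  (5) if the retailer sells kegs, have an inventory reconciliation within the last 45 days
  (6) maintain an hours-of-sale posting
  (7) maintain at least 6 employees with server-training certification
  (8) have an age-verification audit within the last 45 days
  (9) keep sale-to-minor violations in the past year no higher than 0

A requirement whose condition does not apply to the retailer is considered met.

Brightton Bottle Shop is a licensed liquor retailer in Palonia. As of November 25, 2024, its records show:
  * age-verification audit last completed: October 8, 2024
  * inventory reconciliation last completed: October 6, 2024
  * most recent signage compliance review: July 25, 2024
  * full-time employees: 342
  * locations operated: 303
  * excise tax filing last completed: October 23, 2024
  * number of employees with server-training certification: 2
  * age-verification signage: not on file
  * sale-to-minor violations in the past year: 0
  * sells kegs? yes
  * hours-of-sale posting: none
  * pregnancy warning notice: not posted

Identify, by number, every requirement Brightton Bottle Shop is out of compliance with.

1, 2, 3, 4, 5, 6, 7, 8

1. age-verification signage absent → not met
2. pregnancy warning notice absent → not met
3. signage compliance review 123 days ago vs limit 90 → not met
4. excise tax filing 33 days ago vs limit 30 → not met
5. condition 'sells kegs' holds; inventory reconciliation 50 days ago vs limit 45 → not met
6. hours-of-sale posting absent → not met
7. employees with server-training certification 2 < 6 → not met
8. age-verification audit 48 days ago vs limit 45 → not met
9. sale-to-minor violations in the past year 0 ≤ 0 → met
Not met: 1, 2, 3, 4, 5, 6, 7, 8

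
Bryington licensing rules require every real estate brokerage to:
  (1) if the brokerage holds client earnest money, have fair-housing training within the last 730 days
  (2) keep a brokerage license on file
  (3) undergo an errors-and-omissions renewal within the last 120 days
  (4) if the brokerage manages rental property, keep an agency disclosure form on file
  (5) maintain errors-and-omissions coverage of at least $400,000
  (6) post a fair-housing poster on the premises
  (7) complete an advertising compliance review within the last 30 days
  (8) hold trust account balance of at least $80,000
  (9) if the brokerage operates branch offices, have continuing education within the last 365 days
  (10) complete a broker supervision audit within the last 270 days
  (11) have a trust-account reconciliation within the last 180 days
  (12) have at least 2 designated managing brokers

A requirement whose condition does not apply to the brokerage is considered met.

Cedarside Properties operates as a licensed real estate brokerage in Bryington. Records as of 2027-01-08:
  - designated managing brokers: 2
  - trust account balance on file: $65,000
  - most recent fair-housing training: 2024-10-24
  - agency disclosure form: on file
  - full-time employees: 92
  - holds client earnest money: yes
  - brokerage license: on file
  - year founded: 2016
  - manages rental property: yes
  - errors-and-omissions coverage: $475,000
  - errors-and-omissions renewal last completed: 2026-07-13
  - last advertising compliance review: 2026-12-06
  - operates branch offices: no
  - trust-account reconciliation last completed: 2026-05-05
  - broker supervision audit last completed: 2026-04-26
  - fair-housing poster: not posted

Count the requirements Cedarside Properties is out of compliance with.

6

1. condition 'holds client earnest money' holds; fair-housing training 806 days ago vs limit 730 → not met
2. brokerage license present → met
3. errors-and-omissions renewal 179 days ago vs limit 120 → not met
4. condition 'manages rental property' holds; agency disclosure form present → met
5. errors-and-omissions coverage $475,000 ≥ $400,000 → met
6. fair-housing poster absent → not met
7. advertising compliance review 33 days ago vs limit 30 → not met
8. trust account balance $65,000 < $80,000 → not met
9. condition 'operates branch offices' does not hold → requirement n/a → met
10. broker supervision audit 257 days ago vs limit 270 → met
11. trust-account reconciliation 248 days ago vs limit 180 → not met
12. designated managing brokers 2 ≥ 2 → met
Not met: 6 of 12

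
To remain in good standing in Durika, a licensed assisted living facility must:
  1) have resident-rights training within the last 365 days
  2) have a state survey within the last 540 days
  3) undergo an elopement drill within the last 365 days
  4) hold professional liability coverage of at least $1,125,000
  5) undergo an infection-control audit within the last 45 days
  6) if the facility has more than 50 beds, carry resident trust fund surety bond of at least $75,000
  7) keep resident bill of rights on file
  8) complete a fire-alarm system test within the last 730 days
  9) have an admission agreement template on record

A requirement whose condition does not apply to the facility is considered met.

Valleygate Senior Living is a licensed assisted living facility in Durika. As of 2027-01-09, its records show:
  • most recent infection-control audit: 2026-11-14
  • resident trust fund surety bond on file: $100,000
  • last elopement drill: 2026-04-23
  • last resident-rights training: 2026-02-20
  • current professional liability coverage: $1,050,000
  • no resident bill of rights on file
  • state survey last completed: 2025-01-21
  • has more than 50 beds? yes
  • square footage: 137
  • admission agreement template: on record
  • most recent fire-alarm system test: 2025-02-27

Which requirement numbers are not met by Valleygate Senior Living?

1. resident-rights training 323 days ago vs limit 365 → met
2. state survey 718 days ago vs limit 540 → not met
3. elopement drill 261 days ago vs limit 365 → met
4. professional liability coverage $1,050,000 < $1,125,000 → not met
5. infection-control audit 56 days ago vs limit 45 → not met
6. condition 'has more than 50 beds' holds; resident trust fund surety bond $100,000 ≥ $75,000 → met
7. resident bill of rights absent → not met
8. fire-alarm system test 681 days ago vs limit 730 → met
9. admission agreement template present → met
Not met: 2, 4, 5, 7

2, 4, 5, 7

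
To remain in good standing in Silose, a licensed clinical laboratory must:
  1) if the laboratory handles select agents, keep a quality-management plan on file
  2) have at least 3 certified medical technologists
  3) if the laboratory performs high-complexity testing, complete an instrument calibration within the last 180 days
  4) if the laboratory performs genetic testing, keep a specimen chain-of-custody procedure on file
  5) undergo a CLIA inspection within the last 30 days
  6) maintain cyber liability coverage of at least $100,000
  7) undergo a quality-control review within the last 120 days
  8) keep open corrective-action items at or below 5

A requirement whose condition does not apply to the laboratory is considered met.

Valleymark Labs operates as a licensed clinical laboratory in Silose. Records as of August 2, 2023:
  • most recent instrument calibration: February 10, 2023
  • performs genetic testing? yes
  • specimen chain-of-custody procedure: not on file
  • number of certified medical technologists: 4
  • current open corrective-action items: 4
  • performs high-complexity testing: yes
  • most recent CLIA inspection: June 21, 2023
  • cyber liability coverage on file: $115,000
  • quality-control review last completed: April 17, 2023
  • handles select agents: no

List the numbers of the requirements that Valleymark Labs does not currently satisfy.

4, 5

1. condition 'handles select agents' does not hold → requirement n/a → met
2. certified medical technologists 4 ≥ 3 → met
3. condition 'performs high-complexity testing' holds; instrument calibration 173 days ago vs limit 180 → met
4. condition 'performs genetic testing' holds; specimen chain-of-custody procedure absent → not met
5. CLIA inspection 42 days ago vs limit 30 → not met
6. cyber liability coverage $115,000 ≥ $100,000 → met
7. quality-control review 107 days ago vs limit 120 → met
8. open corrective-action items 4 ≤ 5 → met
Not met: 4, 5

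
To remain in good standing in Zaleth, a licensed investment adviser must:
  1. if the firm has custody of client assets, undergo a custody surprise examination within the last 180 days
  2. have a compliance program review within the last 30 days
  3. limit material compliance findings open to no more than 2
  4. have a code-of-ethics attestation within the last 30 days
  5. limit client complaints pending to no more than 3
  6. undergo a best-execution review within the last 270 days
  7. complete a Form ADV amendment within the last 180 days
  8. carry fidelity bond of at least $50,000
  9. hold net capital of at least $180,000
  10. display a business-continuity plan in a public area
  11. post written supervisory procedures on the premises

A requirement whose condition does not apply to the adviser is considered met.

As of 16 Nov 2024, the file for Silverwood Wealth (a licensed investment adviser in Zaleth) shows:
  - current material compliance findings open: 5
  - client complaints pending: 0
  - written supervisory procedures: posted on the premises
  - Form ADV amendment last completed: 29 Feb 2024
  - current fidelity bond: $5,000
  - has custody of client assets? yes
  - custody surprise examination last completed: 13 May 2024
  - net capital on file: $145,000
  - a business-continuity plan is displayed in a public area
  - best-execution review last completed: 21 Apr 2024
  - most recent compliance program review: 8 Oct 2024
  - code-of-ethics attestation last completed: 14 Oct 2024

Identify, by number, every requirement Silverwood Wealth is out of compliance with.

1, 2, 3, 4, 7, 8, 9

1. condition 'has custody of client assets' holds; custody surprise examination 187 days ago vs limit 180 → not met
2. compliance program review 39 days ago vs limit 30 → not met
3. material compliance findings open 5 > 2 → not met
4. code-of-ethics attestation 33 days ago vs limit 30 → not met
5. client complaints pending 0 ≤ 3 → met
6. best-execution review 209 days ago vs limit 270 → met
7. Form ADV amendment 261 days ago vs limit 180 → not met
8. fidelity bond $5,000 < $50,000 → not met
9. net capital $145,000 < $180,000 → not met
10. business-continuity plan present → met
11. written supervisory procedures present → met
Not met: 1, 2, 3, 4, 7, 8, 9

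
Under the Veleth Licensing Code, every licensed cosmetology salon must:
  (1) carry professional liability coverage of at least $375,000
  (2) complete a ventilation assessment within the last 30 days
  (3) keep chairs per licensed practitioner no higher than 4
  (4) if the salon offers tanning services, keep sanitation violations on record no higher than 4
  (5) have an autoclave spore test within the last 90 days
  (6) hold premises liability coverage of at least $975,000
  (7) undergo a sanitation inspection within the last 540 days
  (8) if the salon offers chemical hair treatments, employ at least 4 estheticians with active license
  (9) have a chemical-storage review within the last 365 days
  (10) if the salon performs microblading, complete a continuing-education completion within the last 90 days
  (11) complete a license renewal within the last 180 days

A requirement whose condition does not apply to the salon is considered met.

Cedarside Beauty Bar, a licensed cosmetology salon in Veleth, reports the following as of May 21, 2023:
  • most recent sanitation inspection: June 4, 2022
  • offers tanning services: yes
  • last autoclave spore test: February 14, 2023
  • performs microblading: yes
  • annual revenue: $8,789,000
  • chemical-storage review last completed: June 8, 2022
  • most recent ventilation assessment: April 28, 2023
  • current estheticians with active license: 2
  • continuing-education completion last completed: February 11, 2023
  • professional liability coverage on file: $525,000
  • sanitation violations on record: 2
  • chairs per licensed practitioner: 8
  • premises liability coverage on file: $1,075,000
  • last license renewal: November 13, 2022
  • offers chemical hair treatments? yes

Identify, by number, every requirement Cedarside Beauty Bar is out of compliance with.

3, 5, 8, 10, 11

1. professional liability coverage $525,000 ≥ $375,000 → met
2. ventilation assessment 23 days ago vs limit 30 → met
3. chairs per licensed practitioner 8 > 4 → not met
4. condition 'offers tanning services' holds; sanitation violations on record 2 ≤ 4 → met
5. autoclave spore test 96 days ago vs limit 90 → not met
6. premises liability coverage $1,075,000 ≥ $975,000 → met
7. sanitation inspection 351 days ago vs limit 540 → met
8. condition 'offers chemical hair treatments' holds; estheticians with active license 2 < 4 → not met
9. chemical-storage review 347 days ago vs limit 365 → met
10. condition 'performs microblading' holds; continuing-education completion 99 days ago vs limit 90 → not met
11. license renewal 189 days ago vs limit 180 → not met
Not met: 3, 5, 8, 10, 11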